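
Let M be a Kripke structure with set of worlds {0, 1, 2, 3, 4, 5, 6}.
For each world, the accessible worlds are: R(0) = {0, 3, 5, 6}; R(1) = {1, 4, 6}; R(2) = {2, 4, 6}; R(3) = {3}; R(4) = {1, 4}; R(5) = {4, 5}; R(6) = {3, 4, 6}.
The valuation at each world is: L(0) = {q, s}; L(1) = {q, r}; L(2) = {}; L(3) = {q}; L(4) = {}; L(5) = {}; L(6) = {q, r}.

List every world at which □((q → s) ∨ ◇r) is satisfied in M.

Let φ = □((q → s) ∨ ◇r). Evaluate φ at each world:
  0 (successors {0, 3, 5, 6}): φ is false.
  1 (successors {1, 4, 6}): φ is true.
  2 (successors {2, 4, 6}): φ is true.
  3 (successors {3}): φ is false.
  4 (successors {1, 4}): φ is true.
  5 (successors {4, 5}): φ is true.
  6 (successors {3, 4, 6}): φ is false.
For instance, at 0:
  At 0: □((q → s) ∨ ◇r) requires (q → s) ∨ ◇r at every successor {0, 3, 5, 6}.
    (q → s) ∨ ◇r fails at 3, so □((q → s) ∨ ◇r) is false at 0.
      At 3: q → s is false, ◇r is false, so (q → s) ∨ ◇r is false.
Satisfying worlds: {1, 2, 4, 5}

1, 2, 4, 5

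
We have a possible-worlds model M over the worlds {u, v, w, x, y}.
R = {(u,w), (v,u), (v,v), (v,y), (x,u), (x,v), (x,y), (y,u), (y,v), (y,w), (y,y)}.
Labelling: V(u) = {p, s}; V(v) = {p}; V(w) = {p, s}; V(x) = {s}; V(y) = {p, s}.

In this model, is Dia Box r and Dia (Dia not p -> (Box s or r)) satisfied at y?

At y: Dia Box r is true, Dia (Dia not p -> (Box s or r)) is true, so Dia Box r and Dia (Dia not p -> (Box s or r)) is true.
  At y: Dia Box r requires Box r at some successor in {u, v, w, y}.
    Box r holds at w, so Dia Box r is true at y.
      At w: no accessible worlds, so Box r holds vacuously.
  At y: Dia (Dia not p -> (Box s or r)) requires Dia not p -> (Box s or r) at some successor in {u, v, w, y}.
    Dia not p -> (Box s or r) holds at u, so Dia (Dia not p -> (Box s or r)) is true at y.
      At u: Dia not p is false, Box s or r is true, so Dia not p -> (Box s or r) is true.

Yes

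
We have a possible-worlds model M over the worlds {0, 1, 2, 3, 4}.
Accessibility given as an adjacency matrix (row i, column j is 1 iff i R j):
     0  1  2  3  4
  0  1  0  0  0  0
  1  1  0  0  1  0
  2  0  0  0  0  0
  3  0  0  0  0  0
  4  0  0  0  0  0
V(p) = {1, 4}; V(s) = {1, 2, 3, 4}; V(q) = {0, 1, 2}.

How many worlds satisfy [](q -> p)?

3

Recall that []ψ holds at a world iff ψ holds at every accessible world, and <>ψ holds iff ψ holds at some accessible world.
Let φ = [](q -> p). Evaluate φ at each world:
  0 (successors {0}): φ is false.
  1 (successors {0, 3}): φ is false.
  2 (successors ∅): φ is true.
  3 (successors ∅): φ is true.
  4 (successors ∅): φ is true.
For instance, at 1:
  At 1: [](q -> p) requires q -> p at every successor {0, 3}.
    q -> p fails at 0, so [](q -> p) is false at 1.
Satisfying worlds: {2, 3, 4}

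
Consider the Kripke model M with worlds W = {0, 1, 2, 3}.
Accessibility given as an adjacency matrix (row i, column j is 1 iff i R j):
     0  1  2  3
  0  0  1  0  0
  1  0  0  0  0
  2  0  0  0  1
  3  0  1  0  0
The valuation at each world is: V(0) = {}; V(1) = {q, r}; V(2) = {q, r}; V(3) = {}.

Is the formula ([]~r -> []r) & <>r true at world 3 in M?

Yes

At 3: []~r -> []r is true, <>r is true, so ([]~r -> []r) & <>r is true.
  At 3: []~r is false, []r is true, so []~r -> []r is true.
    At 3: []~r requires ~r at every successor {1}.
      ~r fails at 1, so []~r is false at 3.
    At 3: []r requires r at every successor {1}.
      At 1: r is true.
    So []r is true at 3.
  At 3: <>r requires r at some successor in {1}.
    r holds at 1, so <>r is true at 3.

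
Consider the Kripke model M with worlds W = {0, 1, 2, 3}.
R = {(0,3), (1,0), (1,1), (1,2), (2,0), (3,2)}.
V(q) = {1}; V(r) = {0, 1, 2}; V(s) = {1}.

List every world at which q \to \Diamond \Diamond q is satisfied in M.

0, 1, 2, 3

Let φ = q \to \Diamond \Diamond q. Evaluate φ at each world:
  0 (successors {3}): φ is true.
  1 (successors {0, 1, 2}): φ is true.
  2 (successors {0}): φ is true.
  3 (successors {2}): φ is true.
For instance, at 2:
  At 2: q is false, \Diamond \Diamond q is false, so q \to \Diamond \Diamond q is true.
    At 2: \Diamond \Diamond q requires \Diamond q at some successor in {0}.
      At 0: \Diamond q is false.
    So \Diamond \Diamond q is false at 2.
Satisfying worlds: {0, 1, 2, 3}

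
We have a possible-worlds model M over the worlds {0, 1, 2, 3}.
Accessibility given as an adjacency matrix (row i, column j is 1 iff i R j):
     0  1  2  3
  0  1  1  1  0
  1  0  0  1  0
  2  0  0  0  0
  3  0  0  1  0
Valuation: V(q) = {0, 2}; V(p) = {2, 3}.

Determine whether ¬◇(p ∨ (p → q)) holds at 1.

No

Recall that ◇ψ holds at a world iff ψ holds at some accessible world.
At 1: ◇(p ∨ (p → q)) is true, so ¬◇(p ∨ (p → q)) is false.
  At 1: ◇(p ∨ (p → q)) requires p ∨ (p → q) at some successor in {2}.
    p ∨ (p → q) holds at 2, so ◇(p ∨ (p → q)) is true at 1.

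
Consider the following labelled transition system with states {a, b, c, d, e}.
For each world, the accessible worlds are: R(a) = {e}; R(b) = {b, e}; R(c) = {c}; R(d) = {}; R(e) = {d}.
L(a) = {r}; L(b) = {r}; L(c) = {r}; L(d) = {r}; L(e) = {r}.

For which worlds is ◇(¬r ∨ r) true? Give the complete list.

a, b, c, e

Recall that ◇ψ holds at a world iff ψ holds at some accessible world.
Let φ = ◇(¬r ∨ r). Evaluate φ at each world:
  a (successors {e}): φ is true.
  b (successors {b, e}): φ is true.
  c (successors {c}): φ is true.
  d (successors ∅): φ is false.
  e (successors {d}): φ is true.
For instance, at a:
  At a: ◇(¬r ∨ r) requires ¬r ∨ r at some successor in {e}.
    ¬r ∨ r holds at e, so ◇(¬r ∨ r) is true at a.
Satisfying worlds: {a, b, c, e}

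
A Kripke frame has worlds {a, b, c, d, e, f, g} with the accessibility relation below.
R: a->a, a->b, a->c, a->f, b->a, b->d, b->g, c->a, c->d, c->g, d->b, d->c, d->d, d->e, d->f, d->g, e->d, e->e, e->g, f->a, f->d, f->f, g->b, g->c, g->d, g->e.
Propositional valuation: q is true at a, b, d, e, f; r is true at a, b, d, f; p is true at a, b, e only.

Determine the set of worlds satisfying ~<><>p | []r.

Let φ = ~<><>p | []r. Evaluate φ at each world:
  a (successors {a, b, c, f}): φ is false.
  b (successors {a, d, g}): φ is false.
  c (successors {a, d, g}): φ is false.
  d (successors {b, c, d, e, f, g}): φ is false.
  e (successors {d, e, g}): φ is false.
  f (successors {a, d, f}): φ is true.
  g (successors {b, c, d, e}): φ is false.
For instance, at f:
  At f: ~<><>p is false, []r is true, so ~<><>p | []r is true.
    At f: <><>p is true, so ~<><>p is false.
      At f: <><>p requires <>p at some successor in {a, d, f}.
        <>p holds at a, so <><>p is true at f.
    At f: []r requires r at every successor {a, d, f}.
      At a: r is true.
      At d: r is true.
      At f: r is true.
    So []r is true at f.
Satisfying worlds: {f}

f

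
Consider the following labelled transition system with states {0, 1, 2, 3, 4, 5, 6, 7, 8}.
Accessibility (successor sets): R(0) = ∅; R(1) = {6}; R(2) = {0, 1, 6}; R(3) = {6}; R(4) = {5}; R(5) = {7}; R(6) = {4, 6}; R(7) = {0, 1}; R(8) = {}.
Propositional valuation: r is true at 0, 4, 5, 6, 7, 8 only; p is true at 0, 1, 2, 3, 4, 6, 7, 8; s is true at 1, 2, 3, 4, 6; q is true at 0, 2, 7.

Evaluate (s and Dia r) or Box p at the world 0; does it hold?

At 0: s and Dia r is false, Box p is true, so (s and Dia r) or Box p is true.
  At 0: s is false, Dia r is false, so s and Dia r is false.
    At 0: no accessible worlds, so Dia r is false.
  At 0: no accessible worlds, so Box p holds vacuously.

Yes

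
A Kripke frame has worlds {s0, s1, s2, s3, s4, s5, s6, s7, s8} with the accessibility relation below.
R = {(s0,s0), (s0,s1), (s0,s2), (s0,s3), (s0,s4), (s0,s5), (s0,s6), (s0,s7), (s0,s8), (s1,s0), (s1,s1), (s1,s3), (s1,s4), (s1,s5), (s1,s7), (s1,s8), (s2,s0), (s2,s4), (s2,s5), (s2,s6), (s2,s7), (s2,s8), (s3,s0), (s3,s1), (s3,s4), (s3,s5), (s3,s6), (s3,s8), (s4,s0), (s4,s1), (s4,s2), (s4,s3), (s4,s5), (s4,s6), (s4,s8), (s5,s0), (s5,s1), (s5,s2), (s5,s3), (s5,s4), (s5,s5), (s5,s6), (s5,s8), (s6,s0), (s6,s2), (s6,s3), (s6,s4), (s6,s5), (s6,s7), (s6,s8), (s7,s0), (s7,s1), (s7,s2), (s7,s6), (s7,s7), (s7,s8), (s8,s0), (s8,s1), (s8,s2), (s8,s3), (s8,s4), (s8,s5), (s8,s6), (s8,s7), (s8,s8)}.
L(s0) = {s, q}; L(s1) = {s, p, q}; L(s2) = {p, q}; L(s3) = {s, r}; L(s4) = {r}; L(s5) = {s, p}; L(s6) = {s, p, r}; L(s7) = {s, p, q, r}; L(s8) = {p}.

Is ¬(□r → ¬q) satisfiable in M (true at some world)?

No

Let φ = ¬(□r → ¬q). Evaluate φ at each world:
  s0 (successors {s0, s1, s2, s3, s4, s5, s6, s7, s8}): φ is false.
  s1 (successors {s0, s1, s3, s4, s5, s7, s8}): φ is false.
  s2 (successors {s0, s4, s5, s6, s7, s8}): φ is false.
  s3 (successors {s0, s1, s4, s5, s6, s8}): φ is false.
  s4 (successors {s0, s1, s2, s3, s5, s6, s8}): φ is false.
  s5 (successors {s0, s1, s2, s3, s4, s5, s6, s8}): φ is false.
  s6 (successors {s0, s2, s3, s4, s5, s7, s8}): φ is false.
  s7 (successors {s0, s1, s2, s6, s7, s8}): φ is false.
  s8 (successors {s0, s1, s2, s3, s4, s5, s6, s7, s8}): φ is false.
For instance, at s4:
  At s4: □r → ¬q is true, so ¬(□r → ¬q) is false.
    At s4: □r is false, ¬q is true, so □r → ¬q is true.
      At s4: □r requires r at every successor {s0, s1, s2, s3, s5, s6, s8}.
        r fails at s0, so □r is false at s4.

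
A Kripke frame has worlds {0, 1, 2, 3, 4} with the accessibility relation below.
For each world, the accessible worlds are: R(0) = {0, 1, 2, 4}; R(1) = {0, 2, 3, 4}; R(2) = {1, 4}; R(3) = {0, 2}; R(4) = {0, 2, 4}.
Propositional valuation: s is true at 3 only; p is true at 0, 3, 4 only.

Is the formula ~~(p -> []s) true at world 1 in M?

Yes

Recall that []ψ holds at a world iff ψ holds at every accessible world, and <>ψ holds iff ψ holds at some accessible world.
At 1: ~(p -> []s) is false, so ~~(p -> []s) is true.
  At 1: p -> []s is true, so ~(p -> []s) is false.
    At 1: p is false, []s is false, so p -> []s is true.
      At 1: []s requires s at every successor {0, 2, 3, 4}.
        s fails at 0, so []s is false at 1.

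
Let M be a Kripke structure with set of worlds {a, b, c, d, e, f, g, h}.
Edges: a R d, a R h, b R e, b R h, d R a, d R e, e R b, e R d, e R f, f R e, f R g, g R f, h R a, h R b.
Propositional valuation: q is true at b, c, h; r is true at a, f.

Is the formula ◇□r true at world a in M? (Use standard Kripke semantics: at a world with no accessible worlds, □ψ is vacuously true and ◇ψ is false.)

No

At a: ◇□r requires □r at some successor in {d, h}.
  At d: □r is false.
  At h: □r is false.
So ◇□r is false at a.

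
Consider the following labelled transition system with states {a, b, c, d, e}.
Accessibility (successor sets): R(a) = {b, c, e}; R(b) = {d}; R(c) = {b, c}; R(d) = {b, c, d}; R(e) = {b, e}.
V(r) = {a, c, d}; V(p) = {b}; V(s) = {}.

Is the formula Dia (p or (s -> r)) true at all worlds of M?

Recall that Dia ψ holds at a world iff ψ holds at some accessible world.
Let φ = Dia (p or (s -> r)). Evaluate φ at each world:
  a (successors {b, c, e}): φ is true.
  b (successors {d}): φ is true.
  c (successors {b, c}): φ is true.
  d (successors {b, c, d}): φ is true.
  e (successors {b, e}): φ is true.
For instance, at a:
  At a: Dia (p or (s -> r)) requires p or (s -> r) at some successor in {b, c, e}.
    p or (s -> r) holds at b, so Dia (p or (s -> r)) is true at a.

Yes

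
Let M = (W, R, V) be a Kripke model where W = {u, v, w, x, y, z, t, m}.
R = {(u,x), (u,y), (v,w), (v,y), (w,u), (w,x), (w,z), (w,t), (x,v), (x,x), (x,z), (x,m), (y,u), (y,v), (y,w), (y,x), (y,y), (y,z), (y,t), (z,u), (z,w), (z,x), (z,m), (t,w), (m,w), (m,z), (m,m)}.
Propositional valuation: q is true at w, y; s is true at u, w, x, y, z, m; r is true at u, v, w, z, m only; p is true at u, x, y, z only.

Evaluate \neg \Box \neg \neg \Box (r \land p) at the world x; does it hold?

Yes

At x: \Box \neg \neg \Box (r \land p) is false, so \neg \Box \neg \neg \Box (r \land p) is true.
  At x: \Box \neg \neg \Box (r \land p) requires \neg \neg \Box (r \land p) at every successor {v, x, z, m}.
    \neg \neg \Box (r \land p) fails at v, so \Box \neg \neg \Box (r \land p) is false at x.
      At v: \neg \Box (r \land p) is true, so \neg \neg \Box (r \land p) is false.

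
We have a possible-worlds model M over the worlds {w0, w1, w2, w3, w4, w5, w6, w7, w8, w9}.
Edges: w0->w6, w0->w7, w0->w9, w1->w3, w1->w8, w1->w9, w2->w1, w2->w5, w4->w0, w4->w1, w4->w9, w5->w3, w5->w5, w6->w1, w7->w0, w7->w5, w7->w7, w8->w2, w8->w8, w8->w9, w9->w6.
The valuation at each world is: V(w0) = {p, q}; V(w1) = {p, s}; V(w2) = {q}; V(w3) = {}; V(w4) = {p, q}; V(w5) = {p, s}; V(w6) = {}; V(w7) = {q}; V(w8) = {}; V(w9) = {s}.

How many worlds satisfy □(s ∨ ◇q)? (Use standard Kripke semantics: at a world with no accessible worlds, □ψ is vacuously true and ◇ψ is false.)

Let φ = □(s ∨ ◇q). Evaluate φ at each world:
  w0 (successors {w6, w7, w9}): φ is false.
  w1 (successors {w3, w8, w9}): φ is false.
  w2 (successors {w1, w5}): φ is true.
  w3 (successors ∅): φ is true.
  w4 (successors {w0, w1, w9}): φ is true.
  w5 (successors {w3, w5}): φ is false.
  w6 (successors {w1}): φ is true.
  w7 (successors {w0, w5, w7}): φ is true.
  w8 (successors {w2, w8, w9}): φ is false.
  w9 (successors {w6}): φ is false.
For instance, at w2:
  At w2: □(s ∨ ◇q) requires s ∨ ◇q at every successor {w1, w5}.
      At w1: s is true, ◇q is false, so s ∨ ◇q is true.
      At w5: s is true, ◇q is false, so s ∨ ◇q is true.
  So □(s ∨ ◇q) is true at w2.
Satisfying worlds: {w2, w3, w4, w6, w7}

5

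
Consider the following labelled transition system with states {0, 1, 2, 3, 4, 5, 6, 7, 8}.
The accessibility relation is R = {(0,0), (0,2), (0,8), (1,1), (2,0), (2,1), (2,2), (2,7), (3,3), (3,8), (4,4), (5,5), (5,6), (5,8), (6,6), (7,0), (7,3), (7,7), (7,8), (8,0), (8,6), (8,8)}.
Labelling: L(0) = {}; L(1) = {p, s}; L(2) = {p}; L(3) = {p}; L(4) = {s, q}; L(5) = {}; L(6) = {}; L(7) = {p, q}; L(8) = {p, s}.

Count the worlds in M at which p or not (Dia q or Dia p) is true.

Let φ = p or not (Dia q or Dia p). Evaluate φ at each world:
  0 (successors {0, 2, 8}): φ is false.
  1 (successors {1}): φ is true.
  2 (successors {0, 1, 2, 7}): φ is true.
  3 (successors {3, 8}): φ is true.
  4 (successors {4}): φ is false.
  5 (successors {5, 6, 8}): φ is false.
  6 (successors {6}): φ is true.
  7 (successors {0, 3, 7, 8}): φ is true.
  8 (successors {0, 6, 8}): φ is true.
For instance, at 6:
  At 6: p is false, not (Dia q or Dia p) is true, so p or not (Dia q or Dia p) is true.
    At 6: Dia q or Dia p is false, so not (Dia q or Dia p) is true.
      At 6: Dia q is false, Dia p is false, so Dia q or Dia p is false.
Satisfying worlds: {1, 2, 3, 6, 7, 8}

6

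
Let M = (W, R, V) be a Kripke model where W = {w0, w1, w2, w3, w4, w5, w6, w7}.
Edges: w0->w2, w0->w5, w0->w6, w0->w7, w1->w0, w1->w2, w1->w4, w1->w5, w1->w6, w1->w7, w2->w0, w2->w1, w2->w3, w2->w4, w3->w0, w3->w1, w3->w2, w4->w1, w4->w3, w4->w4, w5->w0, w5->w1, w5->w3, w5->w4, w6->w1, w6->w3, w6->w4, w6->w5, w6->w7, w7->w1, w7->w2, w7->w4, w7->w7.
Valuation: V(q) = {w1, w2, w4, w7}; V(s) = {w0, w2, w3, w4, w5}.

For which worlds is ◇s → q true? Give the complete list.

Let φ = ◇s → q. Evaluate φ at each world:
  w0 (successors {w2, w5, w6, w7}): φ is false.
  w1 (successors {w0, w2, w4, w5, w6, w7}): φ is true.
  w2 (successors {w0, w1, w3, w4}): φ is true.
  w3 (successors {w0, w1, w2}): φ is false.
  w4 (successors {w1, w3, w4}): φ is true.
  w5 (successors {w0, w1, w3, w4}): φ is false.
  w6 (successors {w1, w3, w4, w5, w7}): φ is false.
  w7 (successors {w1, w2, w4, w7}): φ is true.
For instance, at w5:
  At w5: ◇s is true, q is false, so ◇s → q is false.
    At w5: ◇s requires s at some successor in {w0, w1, w3, w4}.
      s holds at w0, so ◇s is true at w5.
Satisfying worlds: {w1, w2, w4, w7}

w1, w2, w4, w7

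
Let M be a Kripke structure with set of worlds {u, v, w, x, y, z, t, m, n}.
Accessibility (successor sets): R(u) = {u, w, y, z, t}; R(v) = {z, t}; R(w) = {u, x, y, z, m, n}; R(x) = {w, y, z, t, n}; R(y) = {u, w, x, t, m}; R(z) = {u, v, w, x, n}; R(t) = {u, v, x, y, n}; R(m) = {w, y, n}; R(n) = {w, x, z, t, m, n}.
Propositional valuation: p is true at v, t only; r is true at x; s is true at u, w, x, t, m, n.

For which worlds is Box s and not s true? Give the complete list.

y

Recall that Box ψ holds at a world iff ψ holds at every accessible world, and Dia ψ holds iff ψ holds at some accessible world.
Let φ = Box s and not s. Evaluate φ at each world:
  u (successors {u, w, y, z, t}): φ is false.
  v (successors {z, t}): φ is false.
  w (successors {u, x, y, z, m, n}): φ is false.
  x (successors {w, y, z, t, n}): φ is false.
  y (successors {u, w, x, t, m}): φ is true.
  z (successors {u, v, w, x, n}): φ is false.
  t (successors {u, v, x, y, n}): φ is false.
  m (successors {w, y, n}): φ is false.
  n (successors {w, x, z, t, m, n}): φ is false.
For instance, at t:
  At t: Box s is false, not s is false, so Box s and not s is false.
    At t: Box s requires s at every successor {u, v, x, y, n}.
      s fails at v, so Box s is false at t.
Satisfying worlds: {y}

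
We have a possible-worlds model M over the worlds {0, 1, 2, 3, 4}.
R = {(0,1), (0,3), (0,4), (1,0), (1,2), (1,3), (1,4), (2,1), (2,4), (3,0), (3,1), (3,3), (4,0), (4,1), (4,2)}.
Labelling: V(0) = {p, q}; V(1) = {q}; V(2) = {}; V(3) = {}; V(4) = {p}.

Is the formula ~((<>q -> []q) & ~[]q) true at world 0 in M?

At 0: (<>q -> []q) & ~[]q is false, so ~((<>q -> []q) & ~[]q) is true.
  At 0: <>q -> []q is false, ~[]q is true, so (<>q -> []q) & ~[]q is false.
    At 0: <>q is true, []q is false, so <>q -> []q is false.
      At 0: <>q requires q at some successor in {1, 3, 4}.
        q holds at 1, so <>q is true at 0.
      At 0: []q requires q at every successor {1, 3, 4}.
        q fails at 3, so []q is false at 0.
    At 0: []q is false, so ~[]q is true.
      At 0: []q requires q at every successor {1, 3, 4}.
        q fails at 3, so []q is false at 0.

Yes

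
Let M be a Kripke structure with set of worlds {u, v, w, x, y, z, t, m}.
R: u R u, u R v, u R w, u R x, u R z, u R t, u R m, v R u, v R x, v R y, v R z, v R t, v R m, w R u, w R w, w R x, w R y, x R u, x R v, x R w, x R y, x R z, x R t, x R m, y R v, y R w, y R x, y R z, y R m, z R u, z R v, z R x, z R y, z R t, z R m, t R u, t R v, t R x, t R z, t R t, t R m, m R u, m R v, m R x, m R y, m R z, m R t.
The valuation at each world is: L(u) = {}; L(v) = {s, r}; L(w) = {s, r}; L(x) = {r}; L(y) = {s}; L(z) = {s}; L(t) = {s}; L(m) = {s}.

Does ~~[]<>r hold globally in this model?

Yes

Recall that []ψ holds at a world iff ψ holds at every accessible world, and <>ψ holds iff ψ holds at some accessible world.
Let φ = ~~[]<>r. Evaluate φ at each world:
  u (successors {u, v, w, x, z, t, m}): φ is true.
  v (successors {u, x, y, z, t, m}): φ is true.
  w (successors {u, w, x, y}): φ is true.
  x (successors {u, v, w, y, z, t, m}): φ is true.
  y (successors {v, w, x, z, m}): φ is true.
  z (successors {u, v, x, y, t, m}): φ is true.
  t (successors {u, v, x, z, t, m}): φ is true.
  m (successors {u, v, x, y, z, t}): φ is true.
For instance, at v:
  At v: ~[]<>r is false, so ~~[]<>r is true.
    At v: []<>r is true, so ~[]<>r is false.
      At v: []<>r requires <>r at every successor {u, x, y, z, t, m}.
        At u: <>r is true.
        At x: <>r is true.
        At y: <>r is true.
        At z: <>r is true.
        At t: <>r is true.
        At m: <>r is true.
      So []<>r is true at v.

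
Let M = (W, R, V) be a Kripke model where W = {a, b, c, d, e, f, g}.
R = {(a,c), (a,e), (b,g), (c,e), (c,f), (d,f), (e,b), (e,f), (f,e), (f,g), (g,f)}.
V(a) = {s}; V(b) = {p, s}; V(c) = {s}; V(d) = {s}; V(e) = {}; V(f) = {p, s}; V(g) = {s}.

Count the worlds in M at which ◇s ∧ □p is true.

Let φ = ◇s ∧ □p. Evaluate φ at each world:
  a (successors {c, e}): φ is false.
  b (successors {g}): φ is false.
  c (successors {e, f}): φ is false.
  d (successors {f}): φ is true.
  e (successors {b, f}): φ is true.
  f (successors {e, g}): φ is false.
  g (successors {f}): φ is true.
For instance, at b:
  At b: ◇s is true, □p is false, so ◇s ∧ □p is false.
    At b: ◇s requires s at some successor in {g}.
      s holds at g, so ◇s is true at b.
    At b: □p requires p at every successor {g}.
      p fails at g, so □p is false at b.
Satisfying worlds: {d, e, g}

3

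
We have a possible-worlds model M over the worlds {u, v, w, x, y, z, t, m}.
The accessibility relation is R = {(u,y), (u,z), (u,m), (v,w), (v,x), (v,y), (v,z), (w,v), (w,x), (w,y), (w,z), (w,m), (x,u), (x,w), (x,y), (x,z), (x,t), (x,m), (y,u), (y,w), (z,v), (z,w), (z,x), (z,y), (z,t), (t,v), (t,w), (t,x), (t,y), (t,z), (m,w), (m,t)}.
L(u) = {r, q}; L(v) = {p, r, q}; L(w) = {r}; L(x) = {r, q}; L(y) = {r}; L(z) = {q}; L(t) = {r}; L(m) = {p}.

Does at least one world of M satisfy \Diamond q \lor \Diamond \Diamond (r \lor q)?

Let φ = \Diamond q \lor \Diamond \Diamond (r \lor q). Evaluate φ at each world:
  u (successors {y, z, m}): φ is true.
  v (successors {w, x, y, z}): φ is true.
  w (successors {v, x, y, z, m}): φ is true.
  x (successors {u, w, y, z, t, m}): φ is true.
  y (successors {u, w}): φ is true.
  z (successors {v, w, x, y, t}): φ is true.
  t (successors {v, w, x, y, z}): φ is true.
  m (successors {w, t}): φ is true.
Detail at u (witness):
  At u: \Diamond q is true, \Diamond \Diamond (r \lor q) is true, so \Diamond q \lor \Diamond \Diamond (r \lor q) is true.
    At u: \Diamond q requires q at some successor in {y, z, m}.
      q holds at z, so \Diamond q is true at u.
    At u: \Diamond \Diamond (r \lor q) requires \Diamond (r \lor q) at some successor in {y, z, m}.
      \Diamond (r \lor q) holds at y, so \Diamond \Diamond (r \lor q) is true at u.

Yes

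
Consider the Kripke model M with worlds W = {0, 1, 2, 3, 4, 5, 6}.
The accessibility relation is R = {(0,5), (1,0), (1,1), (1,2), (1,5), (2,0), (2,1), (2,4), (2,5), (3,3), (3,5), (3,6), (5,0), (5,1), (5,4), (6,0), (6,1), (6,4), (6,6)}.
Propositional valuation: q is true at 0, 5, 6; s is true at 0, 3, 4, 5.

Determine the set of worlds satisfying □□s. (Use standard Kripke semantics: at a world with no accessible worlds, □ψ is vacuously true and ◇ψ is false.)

Let φ = □□s. Evaluate φ at each world:
  0 (successors {5}): φ is false.
  1 (successors {0, 1, 2, 5}): φ is false.
  2 (successors {0, 1, 4, 5}): φ is false.
  3 (successors {3, 5, 6}): φ is false.
  4 (successors ∅): φ is true.
  5 (successors {0, 1, 4}): φ is false.
  6 (successors {0, 1, 4, 6}): φ is false.
For instance, at 5:
  At 5: □□s requires □s at every successor {0, 1, 4}.
    □s fails at 1, so □□s is false at 5.
      At 1: □s requires s at every successor {0, 1, 2, 5}.
        s fails at 1, so □s is false at 1.
Satisfying worlds: {4}

4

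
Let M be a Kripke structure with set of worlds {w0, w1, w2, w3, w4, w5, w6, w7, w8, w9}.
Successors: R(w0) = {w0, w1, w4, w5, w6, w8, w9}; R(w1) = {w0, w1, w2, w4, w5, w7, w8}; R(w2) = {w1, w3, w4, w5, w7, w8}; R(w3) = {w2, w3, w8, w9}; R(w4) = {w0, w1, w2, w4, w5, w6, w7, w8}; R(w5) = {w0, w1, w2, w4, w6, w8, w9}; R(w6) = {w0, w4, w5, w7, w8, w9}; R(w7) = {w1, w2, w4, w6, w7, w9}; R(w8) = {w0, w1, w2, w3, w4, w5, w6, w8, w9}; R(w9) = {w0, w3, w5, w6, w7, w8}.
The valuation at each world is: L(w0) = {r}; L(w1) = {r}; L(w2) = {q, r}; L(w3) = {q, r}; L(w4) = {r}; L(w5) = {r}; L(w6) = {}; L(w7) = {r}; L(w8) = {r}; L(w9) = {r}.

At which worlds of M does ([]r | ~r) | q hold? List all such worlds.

Let φ = ([]r | ~r) | q. Evaluate φ at each world:
  w0 (successors {w0, w1, w4, w5, w6, w8, w9}): φ is false.
  w1 (successors {w0, w1, w2, w4, w5, w7, w8}): φ is true.
  w2 (successors {w1, w3, w4, w5, w7, w8}): φ is true.
  w3 (successors {w2, w3, w8, w9}): φ is true.
  w4 (successors {w0, w1, w2, w4, w5, w6, w7, w8}): φ is false.
  w5 (successors {w0, w1, w2, w4, w6, w8, w9}): φ is false.
  w6 (successors {w0, w4, w5, w7, w8, w9}): φ is true.
  w7 (successors {w1, w2, w4, w6, w7, w9}): φ is false.
  w8 (successors {w0, w1, w2, w3, w4, w5, w6, w8, w9}): φ is false.
  w9 (successors {w0, w3, w5, w6, w7, w8}): φ is false.
For instance, at w9:
  At w9: []r | ~r is false, q is false, so ([]r | ~r) | q is false.
    At w9: []r is false, ~r is false, so []r | ~r is false.
      At w9: []r requires r at every successor {w0, w3, w5, w6, w7, w8}.
        r fails at w6, so []r is false at w9.
Satisfying worlds: {w1, w2, w3, w6}

w1, w2, w3, w6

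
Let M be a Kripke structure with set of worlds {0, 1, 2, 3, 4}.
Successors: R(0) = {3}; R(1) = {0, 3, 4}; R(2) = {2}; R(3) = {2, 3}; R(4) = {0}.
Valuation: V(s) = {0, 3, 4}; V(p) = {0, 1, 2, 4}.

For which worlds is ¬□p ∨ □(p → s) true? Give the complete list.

0, 1, 3, 4

Recall that □ψ holds at a world iff ψ holds at every accessible world, and ◇ψ holds iff ψ holds at some accessible world.
Let φ = ¬□p ∨ □(p → s). Evaluate φ at each world:
  0 (successors {3}): φ is true.
  1 (successors {0, 3, 4}): φ is true.
  2 (successors {2}): φ is false.
  3 (successors {2, 3}): φ is true.
  4 (successors {0}): φ is true.
For instance, at 3:
  At 3: ¬□p is true, □(p → s) is false, so ¬□p ∨ □(p → s) is true.
    At 3: □p is false, so ¬□p is true.
      At 3: □p requires p at every successor {2, 3}.
        p fails at 3, so □p is false at 3.
    At 3: □(p → s) requires p → s at every successor {2, 3}.
      p → s fails at 2, so □(p → s) is false at 3.
Satisfying worlds: {0, 1, 3, 4}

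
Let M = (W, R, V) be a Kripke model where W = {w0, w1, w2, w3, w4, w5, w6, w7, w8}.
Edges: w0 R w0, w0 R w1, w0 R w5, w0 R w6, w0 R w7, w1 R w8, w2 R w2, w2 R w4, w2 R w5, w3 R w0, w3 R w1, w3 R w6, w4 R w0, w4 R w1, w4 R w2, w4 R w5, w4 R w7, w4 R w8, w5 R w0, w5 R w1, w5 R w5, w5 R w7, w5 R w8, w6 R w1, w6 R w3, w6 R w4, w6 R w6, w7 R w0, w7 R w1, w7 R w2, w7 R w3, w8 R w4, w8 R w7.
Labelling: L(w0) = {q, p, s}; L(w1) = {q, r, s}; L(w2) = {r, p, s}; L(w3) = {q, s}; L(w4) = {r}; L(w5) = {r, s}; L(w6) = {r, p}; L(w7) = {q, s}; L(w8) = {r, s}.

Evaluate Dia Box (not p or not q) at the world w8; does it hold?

No

At w8: Dia Box (not p or not q) requires Box (not p or not q) at some successor in {w4, w7}.
  At w4: Box (not p or not q) is false.
  At w7: Box (not p or not q) is false.
So Dia Box (not p or not q) is false at w8.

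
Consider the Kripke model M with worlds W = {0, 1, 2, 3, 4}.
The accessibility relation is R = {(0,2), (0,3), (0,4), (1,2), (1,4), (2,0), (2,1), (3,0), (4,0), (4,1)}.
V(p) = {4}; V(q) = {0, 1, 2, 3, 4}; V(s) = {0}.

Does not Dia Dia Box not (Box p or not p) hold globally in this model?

Recall that Box ψ holds at a world iff ψ holds at every accessible world, and Dia ψ holds iff ψ holds at some accessible world.
Let φ = not Dia Dia Box not (Box p or not p). Evaluate φ at each world:
  0 (successors {2, 3, 4}): φ is true.
  1 (successors {2, 4}): φ is true.
  2 (successors {0, 1}): φ is true.
  3 (successors {0}): φ is true.
  4 (successors {0, 1}): φ is true.
For instance, at 1:
  At 1: Dia Dia Box not (Box p or not p) is false, so not Dia Dia Box not (Box p or not p) is true.
    At 1: Dia Dia Box not (Box p or not p) requires Dia Box not (Box p or not p) at some successor in {2, 4}.
      At 2: Dia Box not (Box p or not p) is false.
      At 4: Dia Box not (Box p or not p) is false.
    So Dia Dia Box not (Box p or not p) is false at 1.

Yes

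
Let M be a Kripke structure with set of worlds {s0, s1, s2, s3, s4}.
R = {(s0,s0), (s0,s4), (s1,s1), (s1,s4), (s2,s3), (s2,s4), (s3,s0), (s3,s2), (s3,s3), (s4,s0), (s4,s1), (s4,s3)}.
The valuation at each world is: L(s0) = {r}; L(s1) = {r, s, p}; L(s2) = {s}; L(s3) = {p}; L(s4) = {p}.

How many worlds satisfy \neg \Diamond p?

0

Recall that \Diamond ψ holds at a world iff ψ holds at some accessible world.
Let φ = \neg \Diamond p. Evaluate φ at each world:
  s0 (successors {s0, s4}): φ is false.
  s1 (successors {s1, s4}): φ is false.
  s2 (successors {s3, s4}): φ is false.
  s3 (successors {s0, s2, s3}): φ is false.
  s4 (successors {s0, s1, s3}): φ is false.
For instance, at s1:
  At s1: \Diamond p is true, so \neg \Diamond p is false.
    At s1: \Diamond p requires p at some successor in {s1, s4}.
      p holds at s1, so \Diamond p is true at s1.
Satisfying worlds: none.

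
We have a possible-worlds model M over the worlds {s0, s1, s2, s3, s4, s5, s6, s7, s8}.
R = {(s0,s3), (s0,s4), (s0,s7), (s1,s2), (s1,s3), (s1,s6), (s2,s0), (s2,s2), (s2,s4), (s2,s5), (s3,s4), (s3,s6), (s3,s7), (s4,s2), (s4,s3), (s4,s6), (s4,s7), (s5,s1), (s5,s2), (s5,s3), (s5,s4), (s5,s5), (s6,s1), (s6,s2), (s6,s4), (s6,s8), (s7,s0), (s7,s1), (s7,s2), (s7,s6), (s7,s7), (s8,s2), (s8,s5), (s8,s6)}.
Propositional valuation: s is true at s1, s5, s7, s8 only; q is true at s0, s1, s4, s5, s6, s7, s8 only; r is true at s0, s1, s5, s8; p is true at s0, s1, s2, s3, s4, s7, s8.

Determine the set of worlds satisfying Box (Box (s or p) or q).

s2, s3, s6, s7, s8

Let φ = Box (Box (s or p) or q). Evaluate φ at each world:
  s0 (successors {s3, s4, s7}): φ is false.
  s1 (successors {s2, s3, s6}): φ is false.
  s2 (successors {s0, s2, s4, s5}): φ is true.
  s3 (successors {s4, s6, s7}): φ is true.
  s4 (successors {s2, s3, s6, s7}): φ is false.
  s5 (successors {s1, s2, s3, s4, s5}): φ is false.
  s6 (successors {s1, s2, s4, s8}): φ is true.
  s7 (successors {s0, s1, s2, s6, s7}): φ is true.
  s8 (successors {s2, s5, s6}): φ is true.
For instance, at s4:
  At s4: Box (Box (s or p) or q) requires Box (s or p) or q at every successor {s2, s3, s6, s7}.
    Box (s or p) or q fails at s3, so Box (Box (s or p) or q) is false at s4.
      At s3: Box (s or p) is false, q is false, so Box (s or p) or q is false.
Satisfying worlds: {s2, s3, s6, s7, s8}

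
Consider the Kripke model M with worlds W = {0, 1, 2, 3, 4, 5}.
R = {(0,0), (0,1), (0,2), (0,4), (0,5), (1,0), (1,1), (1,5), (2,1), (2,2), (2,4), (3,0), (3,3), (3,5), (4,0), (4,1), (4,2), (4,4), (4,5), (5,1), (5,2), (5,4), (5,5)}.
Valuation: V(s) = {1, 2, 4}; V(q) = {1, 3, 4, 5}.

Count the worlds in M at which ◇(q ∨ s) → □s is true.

Let φ = ◇(q ∨ s) → □s. Evaluate φ at each world:
  0 (successors {0, 1, 2, 4, 5}): φ is false.
  1 (successors {0, 1, 5}): φ is false.
  2 (successors {1, 2, 4}): φ is true.
  3 (successors {0, 3, 5}): φ is false.
  4 (successors {0, 1, 2, 4, 5}): φ is false.
  5 (successors {1, 2, 4, 5}): φ is false.
For instance, at 2:
  At 2: ◇(q ∨ s) is true, □s is true, so ◇(q ∨ s) → □s is true.
    At 2: ◇(q ∨ s) requires q ∨ s at some successor in {1, 2, 4}.
      q ∨ s holds at 1, so ◇(q ∨ s) is true at 2.
    At 2: □s requires s at every successor {1, 2, 4}.
      At 1: s is true.
      At 2: s is true.
      At 4: s is true.
    So □s is true at 2.
Satisfying worlds: {2}

1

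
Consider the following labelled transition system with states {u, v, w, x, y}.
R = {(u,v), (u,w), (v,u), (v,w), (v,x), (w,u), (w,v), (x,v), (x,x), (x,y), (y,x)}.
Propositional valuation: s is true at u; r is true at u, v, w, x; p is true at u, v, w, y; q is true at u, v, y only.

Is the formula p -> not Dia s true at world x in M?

Yes

Recall that Dia ψ holds at a world iff ψ holds at some accessible world.
At x: p is false, not Dia s is true, so p -> not Dia s is true.
  At x: Dia s is false, so not Dia s is true.
    At x: Dia s requires s at some successor in {v, x, y}.
      At v: s is false.
      At x: s is false.
      At y: s is false.
    So Dia s is false at x.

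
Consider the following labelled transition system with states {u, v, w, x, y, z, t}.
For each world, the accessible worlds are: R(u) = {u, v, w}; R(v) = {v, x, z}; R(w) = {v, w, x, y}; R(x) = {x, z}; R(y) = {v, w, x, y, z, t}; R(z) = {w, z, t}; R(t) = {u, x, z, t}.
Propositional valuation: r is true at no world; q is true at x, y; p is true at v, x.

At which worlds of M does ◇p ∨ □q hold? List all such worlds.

u, v, w, x, y, t

Let φ = ◇p ∨ □q. Evaluate φ at each world:
  u (successors {u, v, w}): φ is true.
  v (successors {v, x, z}): φ is true.
  w (successors {v, w, x, y}): φ is true.
  x (successors {x, z}): φ is true.
  y (successors {v, w, x, y, z, t}): φ is true.
  z (successors {w, z, t}): φ is false.
  t (successors {u, x, z, t}): φ is true.
For instance, at u:
  At u: ◇p is true, □q is false, so ◇p ∨ □q is true.
    At u: ◇p requires p at some successor in {u, v, w}.
      p holds at v, so ◇p is true at u.
    At u: □q requires q at every successor {u, v, w}.
      q fails at u, so □q is false at u.
Satisfying worlds: {u, v, w, x, y, t}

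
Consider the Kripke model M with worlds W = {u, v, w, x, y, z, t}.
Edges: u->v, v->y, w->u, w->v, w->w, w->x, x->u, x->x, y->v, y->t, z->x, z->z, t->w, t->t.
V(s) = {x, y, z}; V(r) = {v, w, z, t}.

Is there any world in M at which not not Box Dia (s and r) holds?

No

Let φ = not not Box Dia (s and r). Evaluate φ at each world:
  u (successors {v}): φ is false.
  v (successors {y}): φ is false.
  w (successors {u, v, w, x}): φ is false.
  x (successors {u, x}): φ is false.
  y (successors {v, t}): φ is false.
  z (successors {x, z}): φ is false.
  t (successors {w, t}): φ is false.
For instance, at z:
  At z: not Box Dia (s and r) is true, so not not Box Dia (s and r) is false.
    At z: Box Dia (s and r) is false, so not Box Dia (s and r) is true.
      At z: Box Dia (s and r) requires Dia (s and r) at every successor {x, z}.
        Dia (s and r) fails at x, so Box Dia (s and r) is false at z.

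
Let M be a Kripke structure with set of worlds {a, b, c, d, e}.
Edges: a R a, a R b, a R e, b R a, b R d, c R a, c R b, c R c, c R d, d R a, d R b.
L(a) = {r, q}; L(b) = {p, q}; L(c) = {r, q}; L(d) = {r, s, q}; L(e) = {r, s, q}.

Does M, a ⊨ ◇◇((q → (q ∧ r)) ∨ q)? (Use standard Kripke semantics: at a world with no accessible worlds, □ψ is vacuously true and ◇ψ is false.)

At a: ◇◇((q → (q ∧ r)) ∨ q) requires ◇((q → (q ∧ r)) ∨ q) at some successor in {a, b, e}.
  ◇((q → (q ∧ r)) ∨ q) holds at a, so ◇◇((q → (q ∧ r)) ∨ q) is true at a.
    At a: ◇((q → (q ∧ r)) ∨ q) requires (q → (q ∧ r)) ∨ q at some successor in {a, b, e}.
      (q → (q ∧ r)) ∨ q holds at a, so ◇((q → (q ∧ r)) ∨ q) is true at a.

Yes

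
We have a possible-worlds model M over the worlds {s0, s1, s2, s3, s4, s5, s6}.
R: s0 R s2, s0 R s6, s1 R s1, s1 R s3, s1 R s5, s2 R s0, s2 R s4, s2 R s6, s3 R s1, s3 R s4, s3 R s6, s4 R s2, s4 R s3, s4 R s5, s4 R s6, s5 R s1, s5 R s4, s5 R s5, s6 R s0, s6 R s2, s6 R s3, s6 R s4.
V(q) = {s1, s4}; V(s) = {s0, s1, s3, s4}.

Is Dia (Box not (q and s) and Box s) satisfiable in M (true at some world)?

Let φ = Dia (Box not (q and s) and Box s). Evaluate φ at each world:
  s0 (successors {s2, s6}): φ is false.
  s1 (successors {s1, s3, s5}): φ is false.
  s2 (successors {s0, s4, s6}): φ is false.
  s3 (successors {s1, s4, s6}): φ is false.
  s4 (successors {s2, s3, s5, s6}): φ is false.
  s5 (successors {s1, s4, s5}): φ is false.
  s6 (successors {s0, s2, s3, s4}): φ is false.
For instance, at s2:
  At s2: Dia (Box not (q and s) and Box s) requires Box not (q and s) and Box s at some successor in {s0, s4, s6}.
    At s0: Box not (q and s) and Box s is false.
    At s4: Box not (q and s) and Box s is false.
    At s6: Box not (q and s) and Box s is false.
  So Dia (Box not (q and s) and Box s) is false at s2.

No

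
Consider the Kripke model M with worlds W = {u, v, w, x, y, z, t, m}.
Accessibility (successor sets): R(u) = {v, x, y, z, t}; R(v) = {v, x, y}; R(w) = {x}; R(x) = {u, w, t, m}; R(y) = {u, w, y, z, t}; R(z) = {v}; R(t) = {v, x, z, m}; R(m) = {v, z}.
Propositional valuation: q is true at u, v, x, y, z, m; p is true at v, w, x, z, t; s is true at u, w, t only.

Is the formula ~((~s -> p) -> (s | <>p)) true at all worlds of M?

Recall that <>ψ holds at a world iff ψ holds at some accessible world.
Let φ = ~((~s -> p) -> (s | <>p)). Evaluate φ at each world:
  u (successors {v, x, y, z, t}): φ is false.
  v (successors {v, x, y}): φ is false.
  w (successors {x}): φ is false.
  x (successors {u, w, t, m}): φ is false.
  y (successors {u, w, y, z, t}): φ is false.
  z (successors {v}): φ is false.
  t (successors {v, x, z, m}): φ is false.
  m (successors {v, z}): φ is false.
Detail at u (counterexample):
  At u: (~s -> p) -> (s | <>p) is true, so ~((~s -> p) -> (s | <>p)) is false.
    At u: ~s -> p is true, s | <>p is true, so (~s -> p) -> (s | <>p) is true.
      At u: s is true, <>p is true, so s | <>p is true.

No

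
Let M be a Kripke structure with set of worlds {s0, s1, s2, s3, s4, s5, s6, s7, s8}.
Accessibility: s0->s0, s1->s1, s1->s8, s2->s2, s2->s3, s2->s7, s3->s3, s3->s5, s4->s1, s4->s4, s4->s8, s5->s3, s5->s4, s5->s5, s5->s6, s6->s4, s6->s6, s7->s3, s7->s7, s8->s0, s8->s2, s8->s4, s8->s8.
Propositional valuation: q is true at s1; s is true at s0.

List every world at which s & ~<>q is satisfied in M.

s0

Recall that <>ψ holds at a world iff ψ holds at some accessible world.
Let φ = s & ~<>q. Evaluate φ at each world:
  s0 (successors {s0}): φ is true.
  s1 (successors {s1, s8}): φ is false.
  s2 (successors {s2, s3, s7}): φ is false.
  s3 (successors {s3, s5}): φ is false.
  s4 (successors {s1, s4, s8}): φ is false.
  s5 (successors {s3, s4, s5, s6}): φ is false.
  s6 (successors {s4, s6}): φ is false.
  s7 (successors {s3, s7}): φ is false.
  s8 (successors {s0, s2, s4, s8}): φ is false.
For instance, at s3:
  At s3: s is false, ~<>q is true, so s & ~<>q is false.
    At s3: <>q is false, so ~<>q is true.
      At s3: <>q requires q at some successor in {s3, s5}.
        At s3: q is false.
        At s5: q is false.
      So <>q is false at s3.
Satisfying worlds: {s0}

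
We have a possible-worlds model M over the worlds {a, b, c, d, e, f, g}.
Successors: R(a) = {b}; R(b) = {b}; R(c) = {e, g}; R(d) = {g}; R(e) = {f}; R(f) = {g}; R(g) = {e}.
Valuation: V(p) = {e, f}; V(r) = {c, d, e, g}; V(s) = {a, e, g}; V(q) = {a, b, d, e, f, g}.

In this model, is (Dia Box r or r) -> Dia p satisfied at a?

Recall that Box ψ holds at a world iff ψ holds at every accessible world, and Dia ψ holds iff ψ holds at some accessible world.
At a: Dia Box r or r is false, Dia p is false, so (Dia Box r or r) -> Dia p is true.
  At a: Dia Box r is false, r is false, so Dia Box r or r is false.
    At a: Dia Box r requires Box r at some successor in {b}.
      At b: Box r is false.
    So Dia Box r is false at a.
  At a: Dia p requires p at some successor in {b}.
    At b: p is false.
  So Dia p is false at a.

Yes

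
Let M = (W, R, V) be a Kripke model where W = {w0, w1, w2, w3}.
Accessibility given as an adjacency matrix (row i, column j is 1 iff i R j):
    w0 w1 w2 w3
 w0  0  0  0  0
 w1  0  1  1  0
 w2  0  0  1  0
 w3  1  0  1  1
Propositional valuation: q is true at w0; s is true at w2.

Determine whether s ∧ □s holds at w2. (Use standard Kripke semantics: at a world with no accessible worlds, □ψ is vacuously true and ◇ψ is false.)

At w2: s is true, □s is true, so s ∧ □s is true.
  At w2: □s requires s at every successor {w2}.
    At w2: s is true.
  So □s is true at w2.

Yes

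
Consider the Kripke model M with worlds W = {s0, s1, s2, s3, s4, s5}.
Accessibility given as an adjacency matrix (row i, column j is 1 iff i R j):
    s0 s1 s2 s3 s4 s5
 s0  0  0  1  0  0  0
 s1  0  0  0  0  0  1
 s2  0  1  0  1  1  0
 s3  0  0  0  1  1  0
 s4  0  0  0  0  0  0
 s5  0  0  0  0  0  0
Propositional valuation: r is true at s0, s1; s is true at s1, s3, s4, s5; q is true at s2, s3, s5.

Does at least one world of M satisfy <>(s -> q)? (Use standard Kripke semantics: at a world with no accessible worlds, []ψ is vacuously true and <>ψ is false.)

Let φ = <>(s -> q). Evaluate φ at each world:
  s0 (successors {s2}): φ is true.
  s1 (successors {s5}): φ is true.
  s2 (successors {s1, s3, s4}): φ is true.
  s3 (successors {s3, s4}): φ is true.
  s4 (successors ∅): φ is false.
  s5 (successors ∅): φ is false.
Detail at s0 (witness):
  At s0: <>(s -> q) requires s -> q at some successor in {s2}.
    s -> q holds at s2, so <>(s -> q) is true at s0.

Yes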